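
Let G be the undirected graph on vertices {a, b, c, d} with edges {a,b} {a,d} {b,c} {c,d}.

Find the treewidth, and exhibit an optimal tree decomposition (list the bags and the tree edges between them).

Each bag holds 3 vertices, so the decomposition has width 2, which upper-bounds the treewidth. The edges b–c–d–a–b form a cycle, so G is not a tree and its treewidth is at least 2. Therefore the treewidth is 2.

Treewidth 2.
One optimal decomposition is:
Bags: B1 = {b, c, d}  B2 = {a, b, d}
Tree: B1–B2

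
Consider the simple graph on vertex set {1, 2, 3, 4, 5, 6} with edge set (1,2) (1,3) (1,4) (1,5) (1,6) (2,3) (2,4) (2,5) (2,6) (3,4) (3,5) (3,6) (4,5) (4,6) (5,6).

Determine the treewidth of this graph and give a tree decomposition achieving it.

Treewidth 5.
One optimal decomposition is:
Bags: B1 = {1, 2, 3, 4, 5, 6}
Tree: (single bag)

A single bag containing all 6 vertices is trivially a valid decomposition of width 5. On the other hand G contains the 6-clique {1, 2, 3, 4, 5, 6}. A clique must lie in a single bag of any decomposition, so no decomposition can have width below 5. Combining the bounds, tw(G) = 5.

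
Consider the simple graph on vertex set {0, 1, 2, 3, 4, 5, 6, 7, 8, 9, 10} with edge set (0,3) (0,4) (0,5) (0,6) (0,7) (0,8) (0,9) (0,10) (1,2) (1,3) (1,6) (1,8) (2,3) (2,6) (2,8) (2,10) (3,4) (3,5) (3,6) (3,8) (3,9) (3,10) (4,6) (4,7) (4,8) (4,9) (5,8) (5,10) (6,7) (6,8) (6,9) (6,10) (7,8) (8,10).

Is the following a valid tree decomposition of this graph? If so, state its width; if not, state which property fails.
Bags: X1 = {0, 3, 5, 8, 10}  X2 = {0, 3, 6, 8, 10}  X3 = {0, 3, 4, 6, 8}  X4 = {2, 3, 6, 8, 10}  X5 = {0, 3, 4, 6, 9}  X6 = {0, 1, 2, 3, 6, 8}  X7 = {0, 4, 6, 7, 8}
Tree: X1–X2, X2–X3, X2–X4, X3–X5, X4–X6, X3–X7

No — bags containing vertex 0 are not connected in the tree.

A tree decomposition must satisfy three properties: every vertex lies in some bag; for every edge, both endpoints lie together in some bag; and for every vertex, the bags containing it form a connected subtree. Here bags containing vertex 0 are not connected in the tree, so the decomposition is invalid.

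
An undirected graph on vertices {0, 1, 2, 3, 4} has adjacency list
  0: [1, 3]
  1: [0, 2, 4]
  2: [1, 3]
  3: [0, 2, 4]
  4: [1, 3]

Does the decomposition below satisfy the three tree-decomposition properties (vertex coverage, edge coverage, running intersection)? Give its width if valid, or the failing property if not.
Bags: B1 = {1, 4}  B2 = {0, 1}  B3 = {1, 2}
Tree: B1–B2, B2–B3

A tree decomposition must satisfy three properties: every vertex lies in some bag; for every edge, both endpoints lie together in some bag; and for every vertex, the bags containing it form a connected subtree. Here vertex 3 appears in no bag, so the decomposition is invalid.

No — vertex 3 appears in no bag.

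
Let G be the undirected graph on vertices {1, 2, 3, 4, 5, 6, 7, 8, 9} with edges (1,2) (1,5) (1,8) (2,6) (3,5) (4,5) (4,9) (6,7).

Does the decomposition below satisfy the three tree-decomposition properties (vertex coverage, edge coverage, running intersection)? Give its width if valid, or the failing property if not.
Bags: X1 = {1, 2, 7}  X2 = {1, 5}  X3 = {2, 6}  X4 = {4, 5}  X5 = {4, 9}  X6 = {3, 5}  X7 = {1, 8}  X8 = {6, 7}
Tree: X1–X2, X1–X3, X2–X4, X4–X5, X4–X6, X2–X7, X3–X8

A tree decomposition must satisfy three properties: every vertex lies in some bag; for every edge, both endpoints lie together in some bag; and for every vertex, the bags containing it form a connected subtree. Here bags containing vertex 7 are not connected in the tree, so the decomposition is invalid.

No — bags containing vertex 7 are not connected in the tree.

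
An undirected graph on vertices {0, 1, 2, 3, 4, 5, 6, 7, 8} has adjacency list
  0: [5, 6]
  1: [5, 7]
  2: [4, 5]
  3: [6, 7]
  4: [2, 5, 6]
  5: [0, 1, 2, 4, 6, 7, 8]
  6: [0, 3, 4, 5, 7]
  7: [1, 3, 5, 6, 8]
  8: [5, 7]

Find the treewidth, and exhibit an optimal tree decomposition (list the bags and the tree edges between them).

Treewidth 2.
Bags: B1 = {3, 6, 7}  B2 = {5, 6, 7}  B3 = {1, 5, 7}  B4 = {5, 7, 8}  B5 = {4, 5, 6}  B6 = {2, 4, 5}  B7 = {0, 5, 6}
Tree: B1–B2, B2–B3, B3–B4, B2–B5, B5–B6, B2–B7

Every bag has size at most 3, so the width is 3 − 1 = 2 and tw(G) ≤ 2. Conversely, {3, 6, 7} is a clique of size 3, and the vertices of any clique must share a bag in every tree decomposition; so some bag has ≥ 3 vertices and tw(G) ≥ 2. Hence tw(G) = 2 exactly.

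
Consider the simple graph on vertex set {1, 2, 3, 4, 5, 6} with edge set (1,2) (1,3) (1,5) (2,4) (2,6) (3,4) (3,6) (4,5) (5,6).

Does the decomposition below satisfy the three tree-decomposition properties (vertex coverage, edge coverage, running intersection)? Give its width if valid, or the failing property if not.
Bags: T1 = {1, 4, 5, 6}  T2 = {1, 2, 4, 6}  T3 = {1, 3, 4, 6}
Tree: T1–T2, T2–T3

Yes; width 3.

Every vertex of G appears in some bag (union = {1, 2, 3, 4, 5, 6}); every edge is covered by a bag; and for each vertex v the set of bags containing v is connected in the bag tree. The decomposition is therefore valid. The largest bag has 4 vertices, so the width is 3.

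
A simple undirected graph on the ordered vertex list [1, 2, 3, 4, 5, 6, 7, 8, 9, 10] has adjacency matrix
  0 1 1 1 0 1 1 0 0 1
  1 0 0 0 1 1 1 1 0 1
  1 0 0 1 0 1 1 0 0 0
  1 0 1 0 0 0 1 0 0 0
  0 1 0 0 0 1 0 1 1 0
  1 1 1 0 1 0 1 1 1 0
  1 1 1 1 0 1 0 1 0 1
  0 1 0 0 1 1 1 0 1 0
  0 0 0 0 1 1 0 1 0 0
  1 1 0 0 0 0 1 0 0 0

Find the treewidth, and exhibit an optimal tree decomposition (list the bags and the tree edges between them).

The largest bag has 4 vertices, giving width 3; this decomposition certifies tw(G) ≤ 3. On the other hand G contains the 4-clique {1, 2, 7, 10}. A clique must lie in a single bag of any decomposition, so no decomposition can have width below 3. Therefore the treewidth is 3.

Treewidth 3.
One such decomposition:
Bags: B1 = {2, 6, 7, 8}  B2 = {2, 5, 6, 8}  B3 = {1, 2, 6, 7}  B4 = {1, 2, 7, 10}  B5 = {5, 6, 8, 9}  B6 = {1, 3, 6, 7}  B7 = {1, 3, 4, 7}
Tree: B1–B2, B1–B3, B3–B4, B2–B5, B3–B6, B6–B7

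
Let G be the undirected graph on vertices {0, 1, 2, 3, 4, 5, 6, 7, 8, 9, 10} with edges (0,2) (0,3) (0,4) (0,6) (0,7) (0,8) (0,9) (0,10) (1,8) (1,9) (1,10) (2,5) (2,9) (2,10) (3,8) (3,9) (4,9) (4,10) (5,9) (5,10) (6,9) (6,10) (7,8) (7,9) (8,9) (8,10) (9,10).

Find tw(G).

3

A width-3 tree decomposition is:
Bags: B1 = {0, 8, 9, 10}  B2 = {0, 7, 8, 9}  B3 = {0, 2, 9, 10}  B4 = {1, 8, 9, 10}  B5 = {0, 4, 9, 10}  B6 = {0, 3, 8, 9}  B7 = {0, 6, 9, 10}  B8 = {2, 5, 9, 10}
Tree: B1–B2, B1–B3, B1–B4, B3–B5, B1–B6, B3–B7, B3–B8
The largest bag has 4 vertices, giving width 3; this decomposition certifies tw(G) ≤ 3. For the lower bound, the 4 vertices {0, 8, 9, 10} are pairwise adjacent, and any tree decomposition puts a clique entirely inside one bag — forcing width ≥ 3. Hence tw(G) = 3 exactly.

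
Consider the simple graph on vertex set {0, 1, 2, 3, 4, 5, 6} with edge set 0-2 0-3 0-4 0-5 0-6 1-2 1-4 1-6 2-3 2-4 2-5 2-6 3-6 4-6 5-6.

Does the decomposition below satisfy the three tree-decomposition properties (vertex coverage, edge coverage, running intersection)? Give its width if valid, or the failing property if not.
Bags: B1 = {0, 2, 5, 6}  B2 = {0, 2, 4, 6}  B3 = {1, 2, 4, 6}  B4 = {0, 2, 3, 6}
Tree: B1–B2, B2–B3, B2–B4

Checking the three conditions: (i) the bags cover all of {0, 1, 2, 3, 4, 5, 6}; (ii) for each edge, some bag contains both endpoints; (iii) the bags containing any fixed vertex form a subtree. All hold, so the decomposition is valid with width 4 − 1 = 3.

Yes; width 3.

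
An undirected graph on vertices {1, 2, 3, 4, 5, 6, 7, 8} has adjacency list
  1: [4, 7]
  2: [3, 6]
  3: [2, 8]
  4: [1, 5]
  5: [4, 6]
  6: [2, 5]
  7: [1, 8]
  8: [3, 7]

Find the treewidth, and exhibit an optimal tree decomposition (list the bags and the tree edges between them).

Each bag holds 3 vertices, so the decomposition has width 2, which upper-bounds the treewidth. Since 4–5–6–2–3–8–7–1–4 is a cycle in G, G is not acyclic. Forests are exactly the graphs of treewidth ≤ 1, so tw(G) ≥ 2. Combining the bounds, tw(G) = 2.

Treewidth 2.
Bags: B1 = {4, 5, 6}  B2 = {2, 4, 6}  B3 = {2, 3, 4}  B4 = {3, 4, 8}  B5 = {4, 7, 8}  B6 = {1, 4, 7}
Tree: B1–B2, B2–B3, B3–B4, B4–B5, B5–B6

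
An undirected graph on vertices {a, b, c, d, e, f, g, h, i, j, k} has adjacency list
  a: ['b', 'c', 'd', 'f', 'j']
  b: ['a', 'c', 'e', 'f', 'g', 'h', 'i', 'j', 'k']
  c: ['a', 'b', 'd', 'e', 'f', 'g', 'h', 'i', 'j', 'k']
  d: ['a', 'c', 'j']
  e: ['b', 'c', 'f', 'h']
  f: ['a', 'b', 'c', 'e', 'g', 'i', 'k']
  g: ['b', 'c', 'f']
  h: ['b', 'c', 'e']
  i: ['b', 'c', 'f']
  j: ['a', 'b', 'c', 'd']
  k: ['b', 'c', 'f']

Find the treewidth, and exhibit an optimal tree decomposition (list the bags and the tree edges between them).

The largest bag has 4 vertices, giving width 3; this decomposition certifies tw(G) ≤ 3. On the other hand G contains the 4-clique {a, c, d, j}. A clique must lie in a single bag of any decomposition, so no decomposition can have width below 3. Combining the bounds, tw(G) = 3.

Treewidth 3.
One such decomposition:
Bags: B1 = {a, b, c, f}  B2 = {b, c, f, k}  B3 = {a, b, c, j}  B4 = {a, c, d, j}  B5 = {b, c, e, f}  B6 = {b, c, f, i}  B7 = {b, c, e, h}  B8 = {b, c, f, g}
Tree: B1–B2, B1–B3, B3–B4, B2–B5, B1–B6, B5–B7, B1–B8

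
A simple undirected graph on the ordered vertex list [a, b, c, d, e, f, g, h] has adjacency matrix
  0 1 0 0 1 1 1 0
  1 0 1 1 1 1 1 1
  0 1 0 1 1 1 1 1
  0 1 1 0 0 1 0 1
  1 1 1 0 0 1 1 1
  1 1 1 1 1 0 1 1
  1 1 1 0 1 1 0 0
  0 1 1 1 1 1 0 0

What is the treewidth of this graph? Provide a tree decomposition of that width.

The largest bag has 5 vertices, giving width 4; this decomposition certifies tw(G) ≤ 4. Conversely, {b, c, e, f, g} is a clique of size 5, and the vertices of any clique must share a bag in every tree decomposition; so some bag has ≥ 5 vertices and tw(G) ≥ 4. Combining the bounds, tw(G) = 4.

Treewidth 4.
Bags: B1 = {b, c, e, f, h}  B2 = {b, c, d, f, h}  B3 = {b, c, e, f, g}  B4 = {a, b, e, f, g}
Tree: B1–B2, B1–B3, B3–B4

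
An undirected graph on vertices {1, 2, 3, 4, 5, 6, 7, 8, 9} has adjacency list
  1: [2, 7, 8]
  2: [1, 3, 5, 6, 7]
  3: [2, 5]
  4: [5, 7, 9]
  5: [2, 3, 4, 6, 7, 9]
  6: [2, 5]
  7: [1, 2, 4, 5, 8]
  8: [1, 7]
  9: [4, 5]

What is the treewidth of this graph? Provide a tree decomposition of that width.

Every bag has size at most 3, so the width is 3 − 1 = 2 and tw(G) ≤ 2. For the lower bound, the 3 vertices {1, 7, 8} are pairwise adjacent, and any tree decomposition puts a clique entirely inside one bag — forcing width ≥ 2. Hence tw(G) = 2 exactly.

Treewidth 2.
One optimal decomposition is:
Bags: B1 = {2, 5, 7}  B2 = {2, 5, 6}  B3 = {4, 5, 7}  B4 = {1, 2, 7}  B5 = {2, 3, 5}  B6 = {4, 5, 9}  B7 = {1, 7, 8}
Tree: B1–B2, B1–B3, B1–B4, B1–B5, B3–B6, B4–B7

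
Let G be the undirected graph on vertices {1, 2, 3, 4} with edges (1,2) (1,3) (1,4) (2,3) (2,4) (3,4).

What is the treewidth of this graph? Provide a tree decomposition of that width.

A single bag containing all 4 vertices is trivially a valid decomposition of width 3. On the other hand G contains the 4-clique {1, 2, 3, 4}. A clique must lie in a single bag of any decomposition, so no decomposition can have width below 3. Therefore the treewidth is 3.

Treewidth 3.
One such decomposition:
Bags: B1 = {1, 2, 3, 4}
Tree: (single bag)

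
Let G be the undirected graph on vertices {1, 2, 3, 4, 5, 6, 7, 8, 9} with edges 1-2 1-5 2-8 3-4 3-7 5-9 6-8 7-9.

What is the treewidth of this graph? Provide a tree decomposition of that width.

The largest bag has 2 vertices, giving width 1; this decomposition certifies tw(G) ≤ 1. Any graph with an edge has treewidth ≥ 1, and G has the edge 4–3. Combining the bounds, tw(G) = 1.

Treewidth 1.
One optimal decomposition is:
Bags: B1 = {3, 4}  B2 = {3, 7}  B3 = {7, 9}  B4 = {5, 9}  B5 = {1, 5}  B6 = {1, 2}  B7 = {2, 8}  B8 = {6, 8}
Tree: B1–B2, B2–B3, B3–B4, B4–B5, B5–B6, B6–B7, B7–B8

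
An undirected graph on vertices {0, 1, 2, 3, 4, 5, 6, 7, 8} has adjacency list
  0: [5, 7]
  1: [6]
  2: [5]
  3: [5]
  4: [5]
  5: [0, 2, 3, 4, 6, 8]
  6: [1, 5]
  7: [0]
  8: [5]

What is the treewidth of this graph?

1

A width-1 tree decomposition is:
Bags: B1 = {5, 6}  B2 = {2, 5}  B3 = {0, 5}  B4 = {1, 6}  B5 = {0, 7}  B6 = {5, 8}  B7 = {4, 5}  B8 = {3, 5}
Tree: B1–B2, B2–B3, B1–B4, B3–B5, B3–B6, B3–B7, B6–B8
Each bag holds 2 vertices, so the decomposition has width 1, which upper-bounds the treewidth. Since G has at least one edge (e.g. 6–5), it is not an edgeless graph, so tw(G) ≥ 1. Therefore the treewidth is 1.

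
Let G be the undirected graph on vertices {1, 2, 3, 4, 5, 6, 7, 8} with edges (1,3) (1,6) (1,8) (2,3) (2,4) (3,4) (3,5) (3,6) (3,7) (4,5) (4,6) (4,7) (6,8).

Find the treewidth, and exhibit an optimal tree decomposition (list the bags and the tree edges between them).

Each bag holds 3 vertices, so the decomposition has width 2, which upper-bounds the treewidth. For the lower bound, the 3 vertices {1, 6, 8} are pairwise adjacent, and any tree decomposition puts a clique entirely inside one bag — forcing width ≥ 2. Therefore the treewidth is 2.

Treewidth 2.
One optimal decomposition is:
Bags: B1 = {1, 3, 6}  B2 = {3, 4, 6}  B3 = {3, 4, 5}  B4 = {2, 3, 4}  B5 = {3, 4, 7}  B6 = {1, 6, 8}
Tree: B1–B2, B2–B3, B3–B4, B2–B5, B1–B6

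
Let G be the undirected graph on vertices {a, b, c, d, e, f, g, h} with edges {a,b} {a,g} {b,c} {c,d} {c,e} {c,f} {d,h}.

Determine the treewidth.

1

A width-1 tree decomposition is:
Bags: B1 = {a, g}  B2 = {a, b}  B3 = {b, c}  B4 = {c, e}  B5 = {c, f}  B6 = {c, d}  B7 = {d, h}
Tree: B1–B2, B2–B3, B3–B4, B4–B5, B3–B6, B6–B7
The largest bag has 2 vertices, giving width 1; this decomposition certifies tw(G) ≤ 1. Any graph with an edge has treewidth ≥ 1, and G has the edge g–a. Therefore the treewidth is 1.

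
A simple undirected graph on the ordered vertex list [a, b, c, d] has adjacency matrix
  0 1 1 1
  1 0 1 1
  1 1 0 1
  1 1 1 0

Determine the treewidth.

3

A width-3 tree decomposition is:
Bags: B1 = {a, b, c, d}
Tree: (single bag)
A single bag containing all 4 vertices is trivially a valid decomposition of width 3. On the other hand G contains the 4-clique {a, b, c, d}. A clique must lie in a single bag of any decomposition, so no decomposition can have width below 3. Hence tw(G) = 3 exactly.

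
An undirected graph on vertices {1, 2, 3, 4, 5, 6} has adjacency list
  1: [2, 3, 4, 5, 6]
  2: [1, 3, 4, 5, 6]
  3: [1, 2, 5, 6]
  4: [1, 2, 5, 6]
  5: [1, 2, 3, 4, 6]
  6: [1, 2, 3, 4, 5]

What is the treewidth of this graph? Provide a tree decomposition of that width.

Each bag holds 5 vertices, so the decomposition has width 4, which upper-bounds the treewidth. On the other hand G contains the 5-clique {1, 2, 3, 5, 6}. A clique must lie in a single bag of any decomposition, so no decomposition can have width below 4. Combining the bounds, tw(G) = 4.

Treewidth 4.
Bags: B1 = {1, 2, 3, 5, 6}  B2 = {1, 2, 4, 5, 6}
Tree: B1–B2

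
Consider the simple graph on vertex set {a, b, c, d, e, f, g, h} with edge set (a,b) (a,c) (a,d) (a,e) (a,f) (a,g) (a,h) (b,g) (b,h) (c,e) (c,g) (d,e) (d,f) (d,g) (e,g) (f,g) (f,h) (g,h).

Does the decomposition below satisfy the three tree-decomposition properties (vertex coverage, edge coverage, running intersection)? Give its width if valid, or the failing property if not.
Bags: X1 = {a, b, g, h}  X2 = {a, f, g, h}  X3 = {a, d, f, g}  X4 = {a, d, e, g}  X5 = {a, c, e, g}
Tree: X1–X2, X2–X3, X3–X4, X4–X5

Checking the three conditions: (i) the bags cover all of {a, b, c, d, e, f, g, h}; (ii) for each edge, some bag contains both endpoints; (iii) the bags containing any fixed vertex form a subtree. All hold, so the decomposition is valid with width 4 − 1 = 3.

Yes; width 3.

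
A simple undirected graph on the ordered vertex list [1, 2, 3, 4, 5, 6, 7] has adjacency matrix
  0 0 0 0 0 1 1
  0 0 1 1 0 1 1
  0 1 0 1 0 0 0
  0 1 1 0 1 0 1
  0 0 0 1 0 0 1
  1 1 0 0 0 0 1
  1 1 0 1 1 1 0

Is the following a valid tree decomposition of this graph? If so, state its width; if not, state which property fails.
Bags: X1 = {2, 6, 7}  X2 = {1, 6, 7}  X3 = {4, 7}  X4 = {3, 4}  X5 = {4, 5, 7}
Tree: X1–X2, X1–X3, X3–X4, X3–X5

No — edge (2,4) lies in no bag.

A tree decomposition must satisfy three properties: every vertex lies in some bag; for every edge, both endpoints lie together in some bag; and for every vertex, the bags containing it form a connected subtree. Here edge (2,4) lies in no bag, so the decomposition is invalid.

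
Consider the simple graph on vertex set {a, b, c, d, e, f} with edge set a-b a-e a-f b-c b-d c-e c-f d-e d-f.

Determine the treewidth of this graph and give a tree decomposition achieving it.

Treewidth 3.
Bags: B1 = {b, d, e, f}  B2 = {b, c, e, f}  B3 = {a, b, e, f}
Tree: B1–B2, B2–B3

Each bag holds 4 vertices, so the decomposition has width 3, which upper-bounds the treewidth. For the lower bound: the 4 vertex sets {d,f}, {c,e}, {b}, {a} are disjoint, each induces a connected subgraph, and every pair is joined by at least one edge of G. Contracting each set to a single vertex therefore yields K_{4} as a minor, and since treewidth is minor-monotone, tw(G) ≥ tw(K_{4}) = 3. Combining the bounds, tw(G) = 3.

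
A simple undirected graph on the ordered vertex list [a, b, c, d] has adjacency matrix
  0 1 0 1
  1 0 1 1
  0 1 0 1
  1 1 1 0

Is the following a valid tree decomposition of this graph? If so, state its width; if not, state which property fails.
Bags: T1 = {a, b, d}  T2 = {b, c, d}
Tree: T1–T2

Every vertex of G appears in some bag (union = {a, b, c, d}); every edge is covered by a bag; and for each vertex v the set of bags containing v is connected in the bag tree. The decomposition is therefore valid. The largest bag has 3 vertices, so the width is 2.

Yes; width 2.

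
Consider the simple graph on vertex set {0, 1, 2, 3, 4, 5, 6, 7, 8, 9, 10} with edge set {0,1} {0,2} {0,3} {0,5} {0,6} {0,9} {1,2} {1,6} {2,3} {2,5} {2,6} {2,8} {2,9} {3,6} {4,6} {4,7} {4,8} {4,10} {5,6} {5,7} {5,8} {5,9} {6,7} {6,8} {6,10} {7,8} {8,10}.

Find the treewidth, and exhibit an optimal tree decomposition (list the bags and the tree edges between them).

Treewidth 3.
One such decomposition:
Bags: B1 = {2, 5, 6, 8}  B2 = {0, 2, 5, 6}  B3 = {5, 6, 7, 8}  B4 = {0, 2, 5, 9}  B5 = {4, 6, 7, 8}  B6 = {0, 2, 3, 6}  B7 = {4, 6, 8, 10}  B8 = {0, 1, 2, 6}
Tree: B1–B2, B1–B3, B2–B4, B3–B5, B2–B6, B5–B7, B6–B8

Every bag has size at most 4, so the width is 4 − 1 = 3 and tw(G) ≤ 3. For the lower bound, the 4 vertices {0, 2, 5, 9} are pairwise adjacent, and any tree decomposition puts a clique entirely inside one bag — forcing width ≥ 3. Therefore the treewidth is 3.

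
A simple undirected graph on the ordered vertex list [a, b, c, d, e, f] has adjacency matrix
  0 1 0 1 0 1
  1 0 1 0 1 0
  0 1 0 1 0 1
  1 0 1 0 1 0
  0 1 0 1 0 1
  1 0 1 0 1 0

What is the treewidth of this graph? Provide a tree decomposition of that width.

Treewidth 3.
One optimal decomposition is:
Bags: B1 = {b, d, e, f}  B2 = {a, b, d, f}  B3 = {b, c, d, f}
Tree: B1–B2, B2–B3

Every bag has size at most 4, so the width is 4 − 1 = 3 and tw(G) ≤ 3. For the lower bound: the 4 vertex sets {e,f}, {a,b}, {d}, {c} are disjoint, each induces a connected subgraph, and every pair is joined by at least one edge of G. Contracting each set to a single vertex therefore yields K_{4} as a minor, and since treewidth is minor-monotone, tw(G) ≥ tw(K_{4}) = 3. Therefore the treewidth is 3.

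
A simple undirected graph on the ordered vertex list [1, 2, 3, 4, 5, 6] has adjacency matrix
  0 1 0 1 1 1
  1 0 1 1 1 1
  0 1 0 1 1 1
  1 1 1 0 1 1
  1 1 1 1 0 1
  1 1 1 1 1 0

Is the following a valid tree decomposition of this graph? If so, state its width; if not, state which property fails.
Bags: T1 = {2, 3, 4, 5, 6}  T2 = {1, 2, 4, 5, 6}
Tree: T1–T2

Checking the three conditions: (i) the bags cover all of {1, 2, 3, 4, 5, 6}; (ii) for each edge, some bag contains both endpoints; (iii) the bags containing any fixed vertex form a subtree. All hold, so the decomposition is valid with width 5 − 1 = 4.

Yes; width 4.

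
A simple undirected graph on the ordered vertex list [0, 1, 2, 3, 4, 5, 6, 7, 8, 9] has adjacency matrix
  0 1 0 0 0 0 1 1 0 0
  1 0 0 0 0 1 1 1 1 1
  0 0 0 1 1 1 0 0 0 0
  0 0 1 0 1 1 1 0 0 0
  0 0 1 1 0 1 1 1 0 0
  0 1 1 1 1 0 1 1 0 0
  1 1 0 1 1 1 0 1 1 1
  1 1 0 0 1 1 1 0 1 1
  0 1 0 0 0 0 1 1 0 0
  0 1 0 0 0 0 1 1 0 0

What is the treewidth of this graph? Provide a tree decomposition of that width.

Treewidth 3.
One such decomposition:
Bags: B1 = {4, 5, 6, 7}  B2 = {3, 4, 5, 6}  B3 = {1, 5, 6, 7}  B4 = {0, 1, 6, 7}  B5 = {1, 6, 7, 8}  B6 = {1, 6, 7, 9}  B7 = {2, 3, 4, 5}
Tree: B1–B2, B1–B3, B3–B4, B3–B5, B5–B6, B2–B7

Every bag has size at most 4, so the width is 4 − 1 = 3 and tw(G) ≤ 3. On the other hand G contains the 4-clique {2, 3, 4, 5}. A clique must lie in a single bag of any decomposition, so no decomposition can have width below 3. Therefore the treewidth is 3.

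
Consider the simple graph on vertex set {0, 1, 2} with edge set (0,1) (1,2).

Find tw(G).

1

A width-1 tree decomposition is:
Bags: B1 = {0, 1}  B2 = {1, 2}
Tree: B1–B2
The largest bag has 2 vertices, giving width 1; this decomposition certifies tw(G) ≤ 1. Since G has at least one edge (e.g. 0–1), it is not an edgeless graph, so tw(G) ≥ 1. Combining the bounds, tw(G) = 1.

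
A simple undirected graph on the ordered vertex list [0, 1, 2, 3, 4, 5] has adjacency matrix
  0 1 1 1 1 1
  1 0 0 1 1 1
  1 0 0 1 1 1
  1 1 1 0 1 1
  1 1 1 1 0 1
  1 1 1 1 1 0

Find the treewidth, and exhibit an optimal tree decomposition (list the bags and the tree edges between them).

Every bag has size at most 5, so the width is 5 − 1 = 4 and tw(G) ≤ 4. For the lower bound, the 5 vertices {0, 1, 3, 4, 5} are pairwise adjacent, and any tree decomposition puts a clique entirely inside one bag — forcing width ≥ 4. Hence tw(G) = 4 exactly.

Treewidth 4.
Bags: B1 = {0, 1, 3, 4, 5}  B2 = {0, 2, 3, 4, 5}
Tree: B1–B2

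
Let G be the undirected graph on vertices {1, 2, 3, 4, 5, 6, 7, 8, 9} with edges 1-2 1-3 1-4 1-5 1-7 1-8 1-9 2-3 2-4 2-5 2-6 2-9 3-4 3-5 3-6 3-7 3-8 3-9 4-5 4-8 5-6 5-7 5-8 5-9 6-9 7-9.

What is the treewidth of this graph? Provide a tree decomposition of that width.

Each bag holds 5 vertices, so the decomposition has width 4, which upper-bounds the treewidth. For the lower bound, the 5 vertices {1, 3, 4, 5, 8} are pairwise adjacent, and any tree decomposition puts a clique entirely inside one bag — forcing width ≥ 4. Therefore the treewidth is 4.

Treewidth 4.
One optimal decomposition is:
Bags: B1 = {1, 2, 3, 5, 9}  B2 = {1, 3, 5, 7, 9}  B3 = {1, 2, 3, 4, 5}  B4 = {1, 3, 4, 5, 8}  B5 = {2, 3, 5, 6, 9}
Tree: B1–B2, B1–B3, B3–B4, B1–B5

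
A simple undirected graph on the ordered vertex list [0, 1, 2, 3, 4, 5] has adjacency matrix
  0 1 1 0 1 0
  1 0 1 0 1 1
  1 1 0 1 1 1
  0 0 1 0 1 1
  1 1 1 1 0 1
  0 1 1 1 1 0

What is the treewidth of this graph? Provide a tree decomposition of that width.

Treewidth 3.
One optimal decomposition is:
Bags: B1 = {1, 2, 4, 5}  B2 = {2, 3, 4, 5}  B3 = {0, 1, 2, 4}
Tree: B1–B2, B1–B3

Every bag has size at most 4, so the width is 4 − 1 = 3 and tw(G) ≤ 3. On the other hand G contains the 4-clique {0, 1, 2, 4}. A clique must lie in a single bag of any decomposition, so no decomposition can have width below 3. Hence tw(G) = 3 exactly.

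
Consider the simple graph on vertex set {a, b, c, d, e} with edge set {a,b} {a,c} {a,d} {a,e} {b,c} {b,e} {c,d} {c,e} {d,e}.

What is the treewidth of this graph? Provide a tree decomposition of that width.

Treewidth 3.
One such decomposition:
Bags: B1 = {a, b, c, e}  B2 = {a, c, d, e}
Tree: B1–B2

Each bag holds 4 vertices, so the decomposition has width 3, which upper-bounds the treewidth. Conversely, {a, c, d, e} is a clique of size 4, and the vertices of any clique must share a bag in every tree decomposition; so some bag has ≥ 4 vertices and tw(G) ≥ 3. Therefore the treewidth is 3.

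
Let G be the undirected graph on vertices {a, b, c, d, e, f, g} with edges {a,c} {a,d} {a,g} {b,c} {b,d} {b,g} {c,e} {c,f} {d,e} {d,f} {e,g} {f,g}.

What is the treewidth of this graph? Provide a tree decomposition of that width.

Every bag has size at most 4, so the width is 4 − 1 = 3 and tw(G) ≤ 3. For the lower bound: the 4 vertex sets {b,g}, {d,e}, {c}, {f} are disjoint, each induces a connected subgraph, and every pair is joined by at least one edge of G. Contracting each set to a single vertex therefore yields K_{4} as a minor, and since treewidth is minor-monotone, tw(G) ≥ tw(K_{4}) = 3. Combining the bounds, tw(G) = 3.

Treewidth 3.
Bags: B1 = {b, c, d, g}  B2 = {c, d, e, g}  B3 = {c, d, f, g}  B4 = {a, c, d, g}
Tree: B1–B2, B2–B3, B3–B4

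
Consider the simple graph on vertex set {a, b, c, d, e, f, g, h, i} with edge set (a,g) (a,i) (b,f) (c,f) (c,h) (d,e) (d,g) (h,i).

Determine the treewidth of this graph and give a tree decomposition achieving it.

Treewidth 1.
One optimal decomposition is:
Bags: B1 = {b, f}  B2 = {c, f}  B3 = {c, h}  B4 = {h, i}  B5 = {a, i}  B6 = {a, g}  B7 = {d, g}  B8 = {d, e}
Tree: B1–B2, B2–B3, B3–B4, B4–B5, B5–B6, B6–B7, B7–B8

The largest bag has 2 vertices, giving width 1; this decomposition certifies tw(G) ≤ 1. Since G has at least one edge (e.g. b–f), it is not an edgeless graph, so tw(G) ≥ 1. Therefore the treewidth is 1.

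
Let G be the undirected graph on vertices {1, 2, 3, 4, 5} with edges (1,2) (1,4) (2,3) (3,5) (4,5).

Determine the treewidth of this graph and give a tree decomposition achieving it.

Each bag holds 3 vertices, so the decomposition has width 2, which upper-bounds the treewidth. The edges 3–5–4–1–2–3 form a cycle, so G is not a tree and its treewidth is at least 2. The upper and lower bounds meet at 2, so that is the treewidth.

Treewidth 2.
One such decomposition:
Bags: B1 = {3, 4, 5}  B2 = {1, 3, 4}  B3 = {1, 2, 3}
Tree: B1–B2, B2–B3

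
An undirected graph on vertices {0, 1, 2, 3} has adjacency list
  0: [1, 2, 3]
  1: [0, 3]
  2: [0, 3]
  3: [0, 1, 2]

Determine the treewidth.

A width-2 tree decomposition is:
Bags: B1 = {0, 1, 3}  B2 = {0, 2, 3}
Tree: B1–B2
Each bag holds 3 vertices, so the decomposition has width 2, which upper-bounds the treewidth. For the lower bound, the 3 vertices {0, 1, 3} are pairwise adjacent, and any tree decomposition puts a clique entirely inside one bag — forcing width ≥ 2. The upper and lower bounds meet at 2, so that is the treewidth.

2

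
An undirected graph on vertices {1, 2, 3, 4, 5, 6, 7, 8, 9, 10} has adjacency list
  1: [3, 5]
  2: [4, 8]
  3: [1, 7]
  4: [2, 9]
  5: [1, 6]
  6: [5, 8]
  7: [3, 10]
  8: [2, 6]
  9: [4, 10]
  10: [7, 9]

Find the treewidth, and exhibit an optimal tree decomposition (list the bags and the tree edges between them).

Every bag has size at most 3, so the width is 3 − 1 = 2 and tw(G) ≤ 2. Since 10–7–3–1–5–6–8–2–4–9–10 is a cycle in G, G is not acyclic. Forests are exactly the graphs of treewidth ≤ 1, so tw(G) ≥ 2. Therefore the treewidth is 2.

Treewidth 2.
One optimal decomposition is:
Bags: B1 = {3, 7, 10}  B2 = {1, 3, 10}  B3 = {1, 5, 10}  B4 = {5, 6, 10}  B5 = {6, 8, 10}  B6 = {2, 8, 10}  B7 = {2, 4, 10}  B8 = {4, 9, 10}
Tree: B1–B2, B2–B3, B3–B4, B4–B5, B5–B6, B6–B7, B7–B8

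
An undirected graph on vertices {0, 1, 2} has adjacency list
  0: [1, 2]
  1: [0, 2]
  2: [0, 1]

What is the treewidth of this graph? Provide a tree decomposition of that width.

Treewidth 2.
One optimal decomposition is:
Bags: B1 = {0, 1, 2}
Tree: (single bag)

With just one bag of size 3, the width is 3 − 1 = 2, so tw(G) ≤ 2. Conversely, {0, 1, 2} is a clique of size 3, and the vertices of any clique must share a bag in every tree decomposition; so some bag has ≥ 3 vertices and tw(G) ≥ 2. Hence tw(G) = 2 exactly.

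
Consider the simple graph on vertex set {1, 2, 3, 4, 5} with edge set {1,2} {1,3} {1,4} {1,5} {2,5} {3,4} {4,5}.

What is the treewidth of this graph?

A width-2 tree decomposition is:
Bags: B1 = {1, 4, 5}  B2 = {1, 3, 4}  B3 = {1, 2, 5}
Tree: B1–B2, B1–B3
Each bag holds 3 vertices, so the decomposition has width 2, which upper-bounds the treewidth. Conversely, {1, 2, 5} is a clique of size 3, and the vertices of any clique must share a bag in every tree decomposition; so some bag has ≥ 3 vertices and tw(G) ≥ 2. Combining the bounds, tw(G) = 2.

2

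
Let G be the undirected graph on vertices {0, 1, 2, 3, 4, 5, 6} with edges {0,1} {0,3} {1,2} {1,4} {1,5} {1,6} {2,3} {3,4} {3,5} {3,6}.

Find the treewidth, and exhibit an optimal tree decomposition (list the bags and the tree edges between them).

Every bag has size at most 3, so the width is 3 − 1 = 2 and tw(G) ≤ 2. The edges 3–2–1–0–3 form a cycle, so G is not a tree and its treewidth is at least 2. Combining the bounds, tw(G) = 2.

Treewidth 2.
One optimal decomposition is:
Bags: B1 = {1, 2, 3}  B2 = {0, 1, 3}  B3 = {1, 3, 6}  B4 = {1, 3, 4}  B5 = {1, 3, 5}
Tree: B1–B2, B2–B3, B3–B4, B4–B5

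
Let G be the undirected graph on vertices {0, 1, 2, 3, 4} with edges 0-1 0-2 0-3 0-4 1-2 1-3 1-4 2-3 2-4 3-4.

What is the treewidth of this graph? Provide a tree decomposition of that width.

Treewidth 4.
One optimal decomposition is:
Bags: B1 = {0, 1, 2, 3, 4}
Tree: (single bag)

A single bag containing all 5 vertices is trivially a valid decomposition of width 4. Conversely, {0, 1, 2, 3, 4} is a clique of size 5, and the vertices of any clique must share a bag in every tree decomposition; so some bag has ≥ 5 vertices and tw(G) ≥ 4. Hence tw(G) = 4 exactly.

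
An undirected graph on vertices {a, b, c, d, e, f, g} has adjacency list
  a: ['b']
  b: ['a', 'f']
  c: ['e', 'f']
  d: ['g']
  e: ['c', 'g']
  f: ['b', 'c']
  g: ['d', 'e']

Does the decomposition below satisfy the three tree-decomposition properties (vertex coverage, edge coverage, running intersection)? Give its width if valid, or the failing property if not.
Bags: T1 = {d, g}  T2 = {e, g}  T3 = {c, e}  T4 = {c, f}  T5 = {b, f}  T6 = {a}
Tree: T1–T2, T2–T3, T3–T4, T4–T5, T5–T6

No — edge (b,a) lies in no bag.

A tree decomposition must satisfy three properties: every vertex lies in some bag; for every edge, both endpoints lie together in some bag; and for every vertex, the bags containing it form a connected subtree. Here edge (b,a) lies in no bag, so the decomposition is invalid.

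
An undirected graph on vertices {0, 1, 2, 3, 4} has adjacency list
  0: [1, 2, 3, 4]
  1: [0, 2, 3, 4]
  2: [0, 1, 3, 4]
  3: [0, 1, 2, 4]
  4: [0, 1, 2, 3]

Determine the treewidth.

4

A width-4 tree decomposition is:
Bags: B1 = {0, 1, 2, 3, 4}
Tree: (single bag)
A single bag containing all 5 vertices is trivially a valid decomposition of width 4. Conversely, {0, 1, 2, 3, 4} is a clique of size 5, and the vertices of any clique must share a bag in every tree decomposition; so some bag has ≥ 5 vertices and tw(G) ≥ 4. Hence tw(G) = 4 exactly.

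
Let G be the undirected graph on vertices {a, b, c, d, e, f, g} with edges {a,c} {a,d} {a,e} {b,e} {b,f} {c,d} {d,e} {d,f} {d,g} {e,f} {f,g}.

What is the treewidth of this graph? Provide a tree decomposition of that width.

Treewidth 2.
Bags: B1 = {d, e, f}  B2 = {a, d, e}  B3 = {d, f, g}  B4 = {a, c, d}  B5 = {b, e, f}
Tree: B1–B2, B1–B3, B2–B4, B1–B5

Every bag has size at most 3, so the width is 3 − 1 = 2 and tw(G) ≤ 2. For the lower bound, the 3 vertices {a, d, e} are pairwise adjacent, and any tree decomposition puts a clique entirely inside one bag — forcing width ≥ 2. Therefore the treewidth is 2.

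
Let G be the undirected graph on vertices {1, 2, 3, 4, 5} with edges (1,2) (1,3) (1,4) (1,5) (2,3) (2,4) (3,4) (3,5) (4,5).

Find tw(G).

A width-3 tree decomposition is:
Bags: B1 = {1, 3, 4, 5}  B2 = {1, 2, 3, 4}
Tree: B1–B2
Each bag holds 4 vertices, so the decomposition has width 3, which upper-bounds the treewidth. Conversely, {1, 2, 3, 4} is a clique of size 4, and the vertices of any clique must share a bag in every tree decomposition; so some bag has ≥ 4 vertices and tw(G) ≥ 3. Hence tw(G) = 3 exactly.

3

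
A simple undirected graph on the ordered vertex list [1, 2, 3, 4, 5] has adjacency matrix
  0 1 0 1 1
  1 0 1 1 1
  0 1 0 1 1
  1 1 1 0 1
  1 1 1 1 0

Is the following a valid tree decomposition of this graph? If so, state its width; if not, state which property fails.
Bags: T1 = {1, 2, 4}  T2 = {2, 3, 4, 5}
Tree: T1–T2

No — edge (5,1) lies in no bag.

A tree decomposition must satisfy three properties: every vertex lies in some bag; for every edge, both endpoints lie together in some bag; and for every vertex, the bags containing it form a connected subtree. Here edge (5,1) lies in no bag, so the decomposition is invalid.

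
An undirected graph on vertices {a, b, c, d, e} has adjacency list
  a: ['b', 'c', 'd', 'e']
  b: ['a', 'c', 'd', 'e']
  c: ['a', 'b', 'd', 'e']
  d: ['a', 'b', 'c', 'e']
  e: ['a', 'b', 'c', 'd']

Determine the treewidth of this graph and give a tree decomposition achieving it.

Treewidth 4.
One optimal decomposition is:
Bags: B1 = {a, b, c, d, e}
Tree: (single bag)

With just one bag of size 5, the width is 5 − 1 = 4, so tw(G) ≤ 4. For the lower bound, the 5 vertices {a, b, c, d, e} are pairwise adjacent, and any tree decomposition puts a clique entirely inside one bag — forcing width ≥ 4. Therefore the treewidth is 4.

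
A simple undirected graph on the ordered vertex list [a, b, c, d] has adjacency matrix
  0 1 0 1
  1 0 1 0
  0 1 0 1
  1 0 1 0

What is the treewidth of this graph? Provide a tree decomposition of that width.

Treewidth 2.
One such decomposition:
Bags: B1 = {a, c, d}  B2 = {a, b, c}
Tree: B1–B2

The largest bag has 3 vertices, giving width 2; this decomposition certifies tw(G) ≤ 2. The edges c–d–a–b–c form a cycle, so G is not a tree and its treewidth is at least 2. Combining the bounds, tw(G) = 2.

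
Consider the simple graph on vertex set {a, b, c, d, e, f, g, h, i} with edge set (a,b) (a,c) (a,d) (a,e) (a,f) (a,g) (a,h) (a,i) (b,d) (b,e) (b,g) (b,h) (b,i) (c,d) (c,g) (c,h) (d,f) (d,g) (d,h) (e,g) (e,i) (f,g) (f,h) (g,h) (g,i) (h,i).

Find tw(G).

A width-4 tree decomposition is:
Bags: B1 = {a, b, d, g, h}  B2 = {a, c, d, g, h}  B3 = {a, d, f, g, h}  B4 = {a, b, g, h, i}  B5 = {a, b, e, g, i}
Tree: B1–B2, B2–B3, B1–B4, B4–B5
The largest bag has 5 vertices, giving width 4; this decomposition certifies tw(G) ≤ 4. On the other hand G contains the 5-clique {a, b, e, g, i}. A clique must lie in a single bag of any decomposition, so no decomposition can have width below 4. Hence tw(G) = 4 exactly.

4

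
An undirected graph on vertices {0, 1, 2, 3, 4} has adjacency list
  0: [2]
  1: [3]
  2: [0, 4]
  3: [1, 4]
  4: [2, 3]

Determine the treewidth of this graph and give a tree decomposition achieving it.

The largest bag has 2 vertices, giving width 1; this decomposition certifies tw(G) ≤ 1. G has an edge, so its treewidth is at least 1. Combining the bounds, tw(G) = 1.

Treewidth 1.
One such decomposition:
Bags: B1 = {0, 2}  B2 = {2, 4}  B3 = {3, 4}  B4 = {1, 3}
Tree: B1–B2, B2–B3, B3–B4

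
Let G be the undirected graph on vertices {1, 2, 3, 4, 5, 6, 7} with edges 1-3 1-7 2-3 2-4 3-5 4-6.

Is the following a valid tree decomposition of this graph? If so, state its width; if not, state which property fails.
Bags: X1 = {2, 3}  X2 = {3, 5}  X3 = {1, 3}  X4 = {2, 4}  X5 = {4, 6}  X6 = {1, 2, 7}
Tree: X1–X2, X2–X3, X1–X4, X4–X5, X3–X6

No — bags containing vertex 2 are not connected in the tree.

A tree decomposition must satisfy three properties: every vertex lies in some bag; for every edge, both endpoints lie together in some bag; and for every vertex, the bags containing it form a connected subtree. Here bags containing vertex 2 are not connected in the tree, so the decomposition is invalid.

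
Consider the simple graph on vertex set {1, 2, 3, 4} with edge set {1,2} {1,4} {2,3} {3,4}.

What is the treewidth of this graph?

A width-2 tree decomposition is:
Bags: B1 = {1, 2, 3}  B2 = {1, 3, 4}
Tree: B1–B2
The largest bag has 3 vertices, giving width 2; this decomposition certifies tw(G) ≤ 2. For the lower bound, G contains the cycle 1–2–3–4–1, so G is not a forest; only forests have treewidth ≤ 1, hence tw(G) ≥ 2. Therefore the treewidth is 2.

2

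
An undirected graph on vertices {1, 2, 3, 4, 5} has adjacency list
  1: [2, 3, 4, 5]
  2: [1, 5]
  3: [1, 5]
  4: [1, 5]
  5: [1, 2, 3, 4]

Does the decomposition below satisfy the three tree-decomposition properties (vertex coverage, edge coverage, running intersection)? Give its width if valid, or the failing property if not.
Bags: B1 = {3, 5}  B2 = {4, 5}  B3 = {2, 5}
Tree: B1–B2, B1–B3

A tree decomposition must satisfy three properties: every vertex lies in some bag; for every edge, both endpoints lie together in some bag; and for every vertex, the bags containing it form a connected subtree. Here vertex 1 appears in no bag, so the decomposition is invalid.

No — vertex 1 appears in no bag.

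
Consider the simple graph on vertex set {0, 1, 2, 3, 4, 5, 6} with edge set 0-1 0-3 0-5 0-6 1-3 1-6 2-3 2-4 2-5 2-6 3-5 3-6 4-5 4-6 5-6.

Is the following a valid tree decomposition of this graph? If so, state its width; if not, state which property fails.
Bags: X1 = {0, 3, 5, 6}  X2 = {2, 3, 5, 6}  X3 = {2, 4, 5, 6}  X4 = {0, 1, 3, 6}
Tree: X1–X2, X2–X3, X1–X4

Vertex coverage: the bags together contain {0, 1, 2, 3, 4, 5, 6}, the full vertex set. Edge coverage: each edge of G has both endpoints in at least one bag. Running intersection: for every vertex, the bags containing it form a connected subtree. All three properties hold, so this is a valid tree decomposition of width max|bag| − 1 = 3, and hence tw(G) ≤ 3.

Yes; width 3.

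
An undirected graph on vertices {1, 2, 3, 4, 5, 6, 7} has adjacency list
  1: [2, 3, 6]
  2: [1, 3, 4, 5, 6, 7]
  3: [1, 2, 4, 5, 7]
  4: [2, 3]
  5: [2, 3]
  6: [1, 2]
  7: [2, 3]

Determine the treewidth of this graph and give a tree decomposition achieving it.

Treewidth 2.
One optimal decomposition is:
Bags: B1 = {2, 3, 4}  B2 = {1, 2, 3}  B3 = {1, 2, 6}  B4 = {2, 3, 5}  B5 = {2, 3, 7}
Tree: B1–B2, B2–B3, B2–B4, B4–B5

Each bag holds 3 vertices, so the decomposition has width 2, which upper-bounds the treewidth. Conversely, {1, 2, 3} is a clique of size 3, and the vertices of any clique must share a bag in every tree decomposition; so some bag has ≥ 3 vertices and tw(G) ≥ 2. Hence tw(G) = 2 exactly.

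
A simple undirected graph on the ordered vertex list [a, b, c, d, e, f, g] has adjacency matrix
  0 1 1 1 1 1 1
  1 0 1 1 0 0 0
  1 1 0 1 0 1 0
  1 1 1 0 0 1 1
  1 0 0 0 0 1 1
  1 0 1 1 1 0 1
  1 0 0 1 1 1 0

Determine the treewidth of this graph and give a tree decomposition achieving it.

Each bag holds 4 vertices, so the decomposition has width 3, which upper-bounds the treewidth. Conversely, {a, d, f, g} is a clique of size 4, and the vertices of any clique must share a bag in every tree decomposition; so some bag has ≥ 4 vertices and tw(G) ≥ 3. The upper and lower bounds meet at 3, so that is the treewidth.

Treewidth 3.
Bags: B1 = {a, d, f, g}  B2 = {a, c, d, f}  B3 = {a, e, f, g}  B4 = {a, b, c, d}
Tree: B1–B2, B1–B3, B2–B4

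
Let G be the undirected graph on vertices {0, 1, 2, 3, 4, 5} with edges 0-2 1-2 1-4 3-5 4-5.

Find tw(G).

1

A width-1 tree decomposition is:
Bags: B1 = {4, 5}  B2 = {1, 4}  B3 = {1, 2}  B4 = {3, 5}  B5 = {0, 2}
Tree: B1–B2, B2–B3, B1–B4, B3–B5
Each bag holds 2 vertices, so the decomposition has width 1, which upper-bounds the treewidth. G has an edge, so its treewidth is at least 1. Combining the bounds, tw(G) = 1.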